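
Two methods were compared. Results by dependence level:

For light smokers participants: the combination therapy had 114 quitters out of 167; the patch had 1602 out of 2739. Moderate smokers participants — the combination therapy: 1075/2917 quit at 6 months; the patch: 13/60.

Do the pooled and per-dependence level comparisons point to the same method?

No

Light smokers: the combination therapy 114/167 = 68.3%, the patch 1602/2739 = 58.5% → the combination therapy
Moderate smokers: the combination therapy 1075/2917 = 36.9%, the patch 13/60 = 21.7% → the combination therapy
Overall: the combination therapy 1189/3084 = 38.6%, the patch 1615/2799 = 57.7% → the patch
The combination therapy wins each dependence group but the patch wins overall — the comparison reverses. The combination therapy's participants skew toward moderate smokers, which has a lower base rate.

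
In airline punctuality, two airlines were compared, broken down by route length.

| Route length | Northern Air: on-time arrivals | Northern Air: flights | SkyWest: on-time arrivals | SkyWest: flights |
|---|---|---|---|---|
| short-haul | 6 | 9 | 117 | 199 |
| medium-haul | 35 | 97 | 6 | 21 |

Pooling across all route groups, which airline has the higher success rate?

Short-haul: Northern Air 6/9 = 66.7%, SkyWest 117/199 = 58.8% → Northern Air
Medium-haul: Northern Air 35/97 = 36.1%, SkyWest 6/21 = 28.6% → Northern Air
Overall: Northern Air 41/106 = 38.7%, SkyWest 123/220 = 55.9% → SkyWest
(Northern Air wins every route group but SkyWest wins overall — Northern Air's flights skew toward the low-rate medium-haul group.)

SkyWest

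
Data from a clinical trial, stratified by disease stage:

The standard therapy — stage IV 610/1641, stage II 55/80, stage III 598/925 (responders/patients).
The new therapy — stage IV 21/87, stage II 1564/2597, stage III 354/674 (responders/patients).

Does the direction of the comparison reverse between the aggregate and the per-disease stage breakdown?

Yes

Stage IV: the standard therapy 610/1641 = 37.2%, the new therapy 21/87 = 24.1% → the standard therapy
Stage II: the standard therapy 55/80 = 68.8%, the new therapy 1564/2597 = 60.2% → the standard therapy
Stage III: the standard therapy 598/925 = 64.6%, the new therapy 354/674 = 52.5% → the standard therapy
Overall: the standard therapy 1263/2646 = 47.7%, the new therapy 1939/3358 = 57.7% → the new therapy
The standard therapy wins each disease group but the new therapy wins overall — the comparison reverses. The standard therapy's patients skew toward stage IV, which has a lower base rate.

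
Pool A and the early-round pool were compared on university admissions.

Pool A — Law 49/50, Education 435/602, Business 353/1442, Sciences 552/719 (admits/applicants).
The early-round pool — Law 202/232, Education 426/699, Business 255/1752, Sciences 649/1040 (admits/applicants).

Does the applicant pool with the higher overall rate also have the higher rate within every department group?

Law: Pool A 49/50 = 98.0%, the early-round pool 202/232 = 87.1% → Pool A
Education: Pool A 435/602 = 72.3%, the early-round pool 426/699 = 60.9% → Pool A
Business: Pool A 353/1442 = 24.5%, the early-round pool 255/1752 = 14.6% → Pool A
Sciences: Pool A 552/719 = 76.8%, the early-round pool 649/1040 = 62.4% → Pool A
Overall: Pool A 1389/2813 = 49.4%, the early-round pool 1532/3723 = 41.1% → Pool A
Pool A wins overall and in every department group — no reversal.

Yes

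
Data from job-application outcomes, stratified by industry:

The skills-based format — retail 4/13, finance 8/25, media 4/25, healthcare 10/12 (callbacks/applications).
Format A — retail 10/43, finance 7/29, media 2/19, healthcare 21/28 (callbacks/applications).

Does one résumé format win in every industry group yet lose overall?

No

Retail: the skills-based format 4/13 = 30.8%, Format A 10/43 = 23.3% → the skills-based format
Finance: the skills-based format 8/25 = 32.0%, Format A 7/29 = 24.1% → the skills-based format
Media: the skills-based format 4/25 = 16.0%, Format A 2/19 = 10.5% → the skills-based format
Healthcare: the skills-based format 10/12 = 83.3%, Format A 21/28 = 75.0% → the skills-based format
Overall: the skills-based format 26/75 = 34.7%, Format A 40/119 = 33.6% → the skills-based format
The skills-based format wins overall and in every industry group — no reversal.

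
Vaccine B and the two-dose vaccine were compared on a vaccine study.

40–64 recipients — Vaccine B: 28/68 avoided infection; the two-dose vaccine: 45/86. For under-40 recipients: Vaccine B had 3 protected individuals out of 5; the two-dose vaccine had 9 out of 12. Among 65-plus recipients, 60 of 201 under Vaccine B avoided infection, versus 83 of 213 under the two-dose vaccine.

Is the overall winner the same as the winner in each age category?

Yes

40–64: Vaccine B 28/68 = 41.2%, the two-dose vaccine 45/86 = 52.3% → the two-dose vaccine
Under-40: Vaccine B 3/5 = 60.0%, the two-dose vaccine 9/12 = 75.0% → the two-dose vaccine
65-plus: Vaccine B 60/201 = 29.9%, the two-dose vaccine 83/213 = 39.0% → the two-dose vaccine
Overall: Vaccine B 91/274 = 33.2%, the two-dose vaccine 137/311 = 44.1% → the two-dose vaccine
The two-dose vaccine wins overall and in every age group — no reversal.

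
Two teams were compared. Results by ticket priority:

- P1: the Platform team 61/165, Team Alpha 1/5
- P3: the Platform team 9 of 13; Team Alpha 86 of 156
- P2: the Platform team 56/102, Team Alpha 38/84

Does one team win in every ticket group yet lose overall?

P1: the Platform team 61/165 = 37.0%, Team Alpha 1/5 = 20.0% → the Platform team
P3: the Platform team 9/13 = 69.2%, Team Alpha 86/156 = 55.1% → the Platform team
P2: the Platform team 56/102 = 54.9%, Team Alpha 38/84 = 45.2% → the Platform team
Overall: the Platform team 126/280 = 45.0%, Team Alpha 125/245 = 51.0% → Team Alpha
The Platform team wins each ticket group but Team Alpha wins overall — the comparison reverses. The Platform team's tickets skew toward P1, which has a lower base rate.

Yes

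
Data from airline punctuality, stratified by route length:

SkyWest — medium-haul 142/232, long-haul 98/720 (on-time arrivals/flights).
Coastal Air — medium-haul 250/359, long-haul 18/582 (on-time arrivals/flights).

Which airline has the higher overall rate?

Coastal Air

Medium-haul: SkyWest 142/232 = 61.2%, Coastal Air 250/359 = 69.6% → Coastal Air
Long-haul: SkyWest 98/720 = 13.6%, Coastal Air 18/582 = 3.1% → SkyWest
Overall: SkyWest 240/952 = 25.2%, Coastal Air 268/941 = 28.5% → Coastal Air
(Neither sweeps every route group, but Coastal Air has the higher pooled rate.)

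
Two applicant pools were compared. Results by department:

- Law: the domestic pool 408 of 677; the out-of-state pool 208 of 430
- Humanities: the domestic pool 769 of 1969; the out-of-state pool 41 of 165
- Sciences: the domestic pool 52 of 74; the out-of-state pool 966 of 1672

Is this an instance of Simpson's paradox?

Law: the domestic pool 408/677 = 60.3%, the out-of-state pool 208/430 = 48.4% → the domestic pool
Humanities: the domestic pool 769/1969 = 39.1%, the out-of-state pool 41/165 = 24.8% → the domestic pool
Sciences: the domestic pool 52/74 = 70.3%, the out-of-state pool 966/1672 = 57.8% → the domestic pool
Overall: the domestic pool 1229/2720 = 45.2%, the out-of-state pool 1215/2267 = 53.6% → the out-of-state pool
The domestic pool wins each department group but the out-of-state pool wins overall — the comparison reverses. The domestic pool's applicants skew toward Humanities, which has a lower base rate.

Yes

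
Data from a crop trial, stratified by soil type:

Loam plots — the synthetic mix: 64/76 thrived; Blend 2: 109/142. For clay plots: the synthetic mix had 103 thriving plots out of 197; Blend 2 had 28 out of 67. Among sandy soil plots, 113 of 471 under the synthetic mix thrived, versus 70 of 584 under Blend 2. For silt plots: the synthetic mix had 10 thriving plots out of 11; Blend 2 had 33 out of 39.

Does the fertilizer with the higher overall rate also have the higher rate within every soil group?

Yes

Loam: the synthetic mix 64/76 = 84.2%, Blend 2 109/142 = 76.8% → the synthetic mix
Clay: the synthetic mix 103/197 = 52.3%, Blend 2 28/67 = 41.8% → the synthetic mix
Sandy soil: the synthetic mix 113/471 = 24.0%, Blend 2 70/584 = 12.0% → the synthetic mix
Silt: the synthetic mix 10/11 = 90.9%, Blend 2 33/39 = 84.6% → the synthetic mix
Overall: the synthetic mix 290/755 = 38.4%, Blend 2 240/832 = 28.8% → the synthetic mix
The synthetic mix wins overall and in every soil group — no reversal.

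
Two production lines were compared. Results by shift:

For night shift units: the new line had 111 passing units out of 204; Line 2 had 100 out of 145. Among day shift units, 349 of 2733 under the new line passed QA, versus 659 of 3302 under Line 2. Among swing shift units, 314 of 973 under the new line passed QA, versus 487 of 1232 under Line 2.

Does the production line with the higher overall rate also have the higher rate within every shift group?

Night shift: the new line 111/204 = 54.4%, Line 2 100/145 = 69.0% → Line 2
Day shift: the new line 349/2733 = 12.8%, Line 2 659/3302 = 20.0% → Line 2
Swing shift: the new line 314/973 = 32.3%, Line 2 487/1232 = 39.5% → Line 2
Overall: the new line 774/3910 = 19.8%, Line 2 1246/4679 = 26.6% → Line 2
Line 2 wins overall and in every shift group — no reversal.

Yes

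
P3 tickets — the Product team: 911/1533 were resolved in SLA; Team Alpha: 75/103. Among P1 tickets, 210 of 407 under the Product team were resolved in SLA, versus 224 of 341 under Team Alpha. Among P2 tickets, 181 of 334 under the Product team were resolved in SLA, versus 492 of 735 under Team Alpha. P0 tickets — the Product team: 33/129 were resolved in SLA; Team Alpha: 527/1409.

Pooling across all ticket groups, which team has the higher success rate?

P3: the Product team 911/1533 = 59.4%, Team Alpha 75/103 = 72.8% → Team Alpha
P1: the Product team 210/407 = 51.6%, Team Alpha 224/341 = 65.7% → Team Alpha
P2: the Product team 181/334 = 54.2%, Team Alpha 492/735 = 66.9% → Team Alpha
P0: the Product team 33/129 = 25.6%, Team Alpha 527/1409 = 37.4% → Team Alpha
Overall: the Product team 1335/2403 = 55.6%, Team Alpha 1318/2588 = 50.9% → the Product team
(Team Alpha wins every ticket group but the Product team wins overall — Team Alpha's tickets skew toward the low-rate P0 group.)

the Product team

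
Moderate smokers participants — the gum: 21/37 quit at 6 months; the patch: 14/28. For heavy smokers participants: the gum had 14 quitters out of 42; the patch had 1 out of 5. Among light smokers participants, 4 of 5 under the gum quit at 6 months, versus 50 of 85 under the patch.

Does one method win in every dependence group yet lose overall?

Yes

Moderate smokers: the gum 21/37 = 56.8%, the patch 14/28 = 50.0% → the gum
Heavy smokers: the gum 14/42 = 33.3%, the patch 1/5 = 20.0% → the gum
Light smokers: the gum 4/5 = 80.0%, the patch 50/85 = 58.8% → the gum
Overall: the gum 39/84 = 46.4%, the patch 65/118 = 55.1% → the patch
The gum wins each dependence group but the patch wins overall — the comparison reverses. The gum's participants skew toward heavy smokers, which has a lower base rate.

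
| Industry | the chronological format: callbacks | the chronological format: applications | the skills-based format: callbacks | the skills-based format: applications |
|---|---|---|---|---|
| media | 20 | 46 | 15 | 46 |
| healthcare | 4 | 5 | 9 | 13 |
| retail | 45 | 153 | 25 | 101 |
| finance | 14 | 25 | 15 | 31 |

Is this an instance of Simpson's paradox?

Media: the chronological format 20/46 = 43.5%, the skills-based format 15/46 = 32.6% → the chronological format
Healthcare: the chronological format 4/5 = 80.0%, the skills-based format 9/13 = 69.2% → the chronological format
Retail: the chronological format 45/153 = 29.4%, the skills-based format 25/101 = 24.8% → the chronological format
Finance: the chronological format 14/25 = 56.0%, the skills-based format 15/31 = 48.4% → the chronological format
Overall: the chronological format 83/229 = 36.2%, the skills-based format 64/191 = 33.5% → the chronological format
The chronological format wins overall and in every industry group — no reversal.

No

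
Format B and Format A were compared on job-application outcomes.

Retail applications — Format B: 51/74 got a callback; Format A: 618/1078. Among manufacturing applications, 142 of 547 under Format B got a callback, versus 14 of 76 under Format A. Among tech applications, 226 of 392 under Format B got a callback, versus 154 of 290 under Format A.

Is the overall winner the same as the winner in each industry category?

No

Retail: Format B 51/74 = 68.9%, Format A 618/1078 = 57.3% → Format B
Manufacturing: Format B 142/547 = 26.0%, Format A 14/76 = 18.4% → Format B
Tech: Format B 226/392 = 57.7%, Format A 154/290 = 53.1% → Format B
Overall: Format B 419/1013 = 41.4%, Format A 786/1444 = 54.4% → Format A
Format B wins each industry group but Format A wins overall — the comparison reverses. Format B's applications skew toward manufacturing, which has a lower base rate.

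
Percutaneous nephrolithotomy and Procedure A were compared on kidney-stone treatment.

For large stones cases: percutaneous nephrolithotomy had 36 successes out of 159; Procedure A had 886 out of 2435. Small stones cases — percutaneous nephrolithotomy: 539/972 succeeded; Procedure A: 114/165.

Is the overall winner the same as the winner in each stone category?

Large stones: percutaneous nephrolithotomy 36/159 = 22.6%, Procedure A 886/2435 = 36.4% → Procedure A
Small stones: percutaneous nephrolithotomy 539/972 = 55.5%, Procedure A 114/165 = 69.1% → Procedure A
Overall: percutaneous nephrolithotomy 575/1131 = 50.8%, Procedure A 1000/2600 = 38.5% → percutaneous nephrolithotomy
Procedure A wins each stone group but percutaneous nephrolithotomy wins overall — the comparison reverses. Procedure A's cases skew toward large stones, which has a lower base rate.

No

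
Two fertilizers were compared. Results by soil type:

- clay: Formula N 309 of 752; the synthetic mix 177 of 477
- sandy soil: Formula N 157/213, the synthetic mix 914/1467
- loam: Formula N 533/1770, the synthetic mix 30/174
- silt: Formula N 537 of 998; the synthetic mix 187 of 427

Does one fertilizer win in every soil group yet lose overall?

Clay: Formula N 309/752 = 41.1%, the synthetic mix 177/477 = 37.1% → Formula N
Sandy soil: Formula N 157/213 = 73.7%, the synthetic mix 914/1467 = 62.3% → Formula N
Loam: Formula N 533/1770 = 30.1%, the synthetic mix 30/174 = 17.2% → Formula N
Silt: Formula N 537/998 = 53.8%, the synthetic mix 187/427 = 43.8% → Formula N
Overall: Formula N 1536/3733 = 41.1%, the synthetic mix 1308/2545 = 51.4% → the synthetic mix
Formula N wins each soil group but the synthetic mix wins overall — the comparison reverses. Formula N's plots skew toward loam, which has a lower base rate.

Yes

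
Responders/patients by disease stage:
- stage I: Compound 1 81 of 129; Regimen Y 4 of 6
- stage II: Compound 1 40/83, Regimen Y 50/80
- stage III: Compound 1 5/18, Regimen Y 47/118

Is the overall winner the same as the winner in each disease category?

Stage I: Compound 1 81/129 = 62.8%, Regimen Y 4/6 = 66.7% → Regimen Y
Stage II: Compound 1 40/83 = 48.2%, Regimen Y 50/80 = 62.5% → Regimen Y
Stage III: Compound 1 5/18 = 27.8%, Regimen Y 47/118 = 39.8% → Regimen Y
Overall: Compound 1 126/230 = 54.8%, Regimen Y 101/204 = 49.5% → Compound 1
Regimen Y wins each disease group but Compound 1 wins overall — the comparison reverses. Regimen Y's patients skew toward stage III, which has a lower base rate.

No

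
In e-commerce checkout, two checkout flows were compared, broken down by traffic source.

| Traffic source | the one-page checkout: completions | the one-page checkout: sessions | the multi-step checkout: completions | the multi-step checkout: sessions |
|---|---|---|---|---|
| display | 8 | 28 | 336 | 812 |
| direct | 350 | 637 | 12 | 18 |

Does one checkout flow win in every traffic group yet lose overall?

Yes

Display: the one-page checkout 8/28 = 28.6%, the multi-step checkout 336/812 = 41.4% → the multi-step checkout
Direct: the one-page checkout 350/637 = 54.9%, the multi-step checkout 12/18 = 66.7% → the multi-step checkout
Overall: the one-page checkout 358/665 = 53.8%, the multi-step checkout 348/830 = 41.9% → the one-page checkout
The multi-step checkout wins each traffic group but the one-page checkout wins overall — the comparison reverses. The multi-step checkout's sessions skew toward display, which has a lower base rate.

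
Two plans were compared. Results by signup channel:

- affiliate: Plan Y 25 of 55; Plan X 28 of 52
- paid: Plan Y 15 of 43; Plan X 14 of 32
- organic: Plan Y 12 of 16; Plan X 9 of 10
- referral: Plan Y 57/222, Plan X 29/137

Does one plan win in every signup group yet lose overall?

Affiliate: Plan Y 25/55 = 45.5%, Plan X 28/52 = 53.8% → Plan X
Paid: Plan Y 15/43 = 34.9%, Plan X 14/32 = 43.8% → Plan X
Organic: Plan Y 12/16 = 75.0%, Plan X 9/10 = 90.0% → Plan X
Referral: Plan Y 57/222 = 25.7%, Plan X 29/137 = 21.2% → Plan Y
Overall: Plan Y 109/336 = 32.4%, Plan X 80/231 = 34.6% → Plan X
Neither sweeps: Plan Y wins 1 of 4 groups, Plan X wins 3. Plan X wins overall but not every group — no Simpson reversal.

No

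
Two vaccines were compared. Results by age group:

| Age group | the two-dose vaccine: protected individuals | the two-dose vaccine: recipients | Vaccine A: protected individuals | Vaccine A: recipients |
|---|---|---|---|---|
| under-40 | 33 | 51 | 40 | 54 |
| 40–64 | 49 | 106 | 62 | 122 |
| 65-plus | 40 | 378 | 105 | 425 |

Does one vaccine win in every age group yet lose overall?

No

Under-40: the two-dose vaccine 33/51 = 64.7%, Vaccine A 40/54 = 74.1% → Vaccine A
40–64: the two-dose vaccine 49/106 = 46.2%, Vaccine A 62/122 = 50.8% → Vaccine A
65-plus: the two-dose vaccine 40/378 = 10.6%, Vaccine A 105/425 = 24.7% → Vaccine A
Overall: the two-dose vaccine 122/535 = 22.8%, Vaccine A 207/601 = 34.4% → Vaccine A
Vaccine A wins overall and in every age group — no reversal.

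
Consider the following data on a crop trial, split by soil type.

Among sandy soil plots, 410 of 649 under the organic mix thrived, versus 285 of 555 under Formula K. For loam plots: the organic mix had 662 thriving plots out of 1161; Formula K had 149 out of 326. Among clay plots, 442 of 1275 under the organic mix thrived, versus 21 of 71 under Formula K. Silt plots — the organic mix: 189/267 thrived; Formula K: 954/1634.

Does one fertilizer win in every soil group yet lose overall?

Sandy soil: the organic mix 410/649 = 63.2%, Formula K 285/555 = 51.4% → the organic mix
Loam: the organic mix 662/1161 = 57.0%, Formula K 149/326 = 45.7% → the organic mix
Clay: the organic mix 442/1275 = 34.7%, Formula K 21/71 = 29.6% → the organic mix
Silt: the organic mix 189/267 = 70.8%, Formula K 954/1634 = 58.4% → the organic mix
Overall: the organic mix 1703/3352 = 50.8%, Formula K 1409/2586 = 54.5% → Formula K
The organic mix wins each soil group but Formula K wins overall — the comparison reverses. The organic mix's plots skew toward clay, which has a lower base rate.

Yes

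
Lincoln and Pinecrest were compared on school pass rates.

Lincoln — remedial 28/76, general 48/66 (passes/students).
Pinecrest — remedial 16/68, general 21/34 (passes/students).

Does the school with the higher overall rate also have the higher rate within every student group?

Remedial: Lincoln 28/76 = 36.8%, Pinecrest 16/68 = 23.5% → Lincoln
General: Lincoln 48/66 = 72.7%, Pinecrest 21/34 = 61.8% → Lincoln
Overall: Lincoln 76/142 = 53.5%, Pinecrest 37/102 = 36.3% → Lincoln
Lincoln wins overall and in every student group — no reversal.

Yes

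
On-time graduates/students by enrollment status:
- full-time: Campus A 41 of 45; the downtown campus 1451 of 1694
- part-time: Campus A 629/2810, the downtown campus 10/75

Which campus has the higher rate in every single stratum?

Full-time: Campus A 41/45 = 91.1%, the downtown campus 1451/1694 = 85.7% → Campus A
Part-time: Campus A 629/2810 = 22.4%, the downtown campus 10/75 = 13.3% → Campus A
Campus A has the higher rate in both groups.

Campus A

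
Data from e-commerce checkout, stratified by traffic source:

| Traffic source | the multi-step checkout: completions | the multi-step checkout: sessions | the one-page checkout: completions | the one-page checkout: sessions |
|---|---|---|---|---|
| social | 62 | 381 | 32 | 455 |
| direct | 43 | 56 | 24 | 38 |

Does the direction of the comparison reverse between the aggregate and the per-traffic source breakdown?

Social: the multi-step checkout 62/381 = 16.3%, the one-page checkout 32/455 = 7.0% → the multi-step checkout
Direct: the multi-step checkout 43/56 = 76.8%, the one-page checkout 24/38 = 63.2% → the multi-step checkout
Overall: the multi-step checkout 105/437 = 24.0%, the one-page checkout 56/493 = 11.4% → the multi-step checkout
The multi-step checkout wins overall and in every traffic group — no reversal.

No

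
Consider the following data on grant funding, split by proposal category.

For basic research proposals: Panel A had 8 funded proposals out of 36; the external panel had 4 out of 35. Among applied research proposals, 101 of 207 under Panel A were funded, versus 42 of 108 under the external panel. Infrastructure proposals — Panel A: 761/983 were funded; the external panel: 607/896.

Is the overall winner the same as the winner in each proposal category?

Yes

Basic research: Panel A 8/36 = 22.2%, the external panel 4/35 = 11.4% → Panel A
Applied research: Panel A 101/207 = 48.8%, the external panel 42/108 = 38.9% → Panel A
Infrastructure: Panel A 761/983 = 77.4%, the external panel 607/896 = 67.7% → Panel A
Overall: Panel A 870/1226 = 71.0%, the external panel 653/1039 = 62.8% → Panel A
Panel A wins overall and in every proposal group — no reversal.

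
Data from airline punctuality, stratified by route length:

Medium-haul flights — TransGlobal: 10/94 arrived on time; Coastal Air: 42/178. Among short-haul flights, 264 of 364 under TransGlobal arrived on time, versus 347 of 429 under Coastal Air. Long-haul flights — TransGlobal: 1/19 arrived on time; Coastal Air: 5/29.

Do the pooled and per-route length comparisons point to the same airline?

Yes

Medium-haul: TransGlobal 10/94 = 10.6%, Coastal Air 42/178 = 23.6% → Coastal Air
Short-haul: TransGlobal 264/364 = 72.5%, Coastal Air 347/429 = 80.9% → Coastal Air
Long-haul: TransGlobal 1/19 = 5.3%, Coastal Air 5/29 = 17.2% → Coastal Air
Overall: TransGlobal 275/477 = 57.7%, Coastal Air 394/636 = 61.9% → Coastal Air
Coastal Air wins overall and in every route group — no reversal.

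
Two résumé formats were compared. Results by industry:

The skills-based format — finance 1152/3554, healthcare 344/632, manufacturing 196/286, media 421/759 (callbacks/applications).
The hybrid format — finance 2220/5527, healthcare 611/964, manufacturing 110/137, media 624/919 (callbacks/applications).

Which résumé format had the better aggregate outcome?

the hybrid format

Finance: the skills-based format 1152/3554 = 32.4%, the hybrid format 2220/5527 = 40.2% → the hybrid format
Healthcare: the skills-based format 344/632 = 54.4%, the hybrid format 611/964 = 63.4% → the hybrid format
Manufacturing: the skills-based format 196/286 = 68.5%, the hybrid format 110/137 = 80.3% → the hybrid format
Media: the skills-based format 421/759 = 55.5%, the hybrid format 624/919 = 67.9% → the hybrid format
Overall: the skills-based format 2113/5231 = 40.4%, the hybrid format 3565/7547 = 47.2% → the hybrid format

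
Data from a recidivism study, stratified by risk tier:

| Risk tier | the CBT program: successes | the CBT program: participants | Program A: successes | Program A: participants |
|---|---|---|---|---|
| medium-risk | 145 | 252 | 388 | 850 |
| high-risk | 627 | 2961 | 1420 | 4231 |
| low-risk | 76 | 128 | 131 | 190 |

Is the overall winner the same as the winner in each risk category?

No

Medium-risk: the CBT program 145/252 = 57.5%, Program A 388/850 = 45.6% → the CBT program
High-risk: the CBT program 627/2961 = 21.2%, Program A 1420/4231 = 33.6% → Program A
Low-risk: the CBT program 76/128 = 59.4%, Program A 131/190 = 68.9% → Program A
Overall: the CBT program 848/3341 = 25.4%, Program A 1939/5271 = 36.8% → Program A
Neither sweeps: the CBT program wins 1 of 3 groups, Program A wins 2. Program A wins overall but not every group — no Simpson reversal.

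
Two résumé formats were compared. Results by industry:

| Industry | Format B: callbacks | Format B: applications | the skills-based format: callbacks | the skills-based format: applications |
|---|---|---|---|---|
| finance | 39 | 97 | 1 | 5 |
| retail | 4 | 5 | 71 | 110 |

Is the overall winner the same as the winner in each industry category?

No

Finance: Format B 39/97 = 40.2%, the skills-based format 1/5 = 20.0% → Format B
Retail: Format B 4/5 = 80.0%, the skills-based format 71/110 = 64.5% → Format B
Overall: Format B 43/102 = 42.2%, the skills-based format 72/115 = 62.6% → the skills-based format
Format B wins each industry group but the skills-based format wins overall — the comparison reverses. Format B's applications skew toward finance, which has a lower base rate.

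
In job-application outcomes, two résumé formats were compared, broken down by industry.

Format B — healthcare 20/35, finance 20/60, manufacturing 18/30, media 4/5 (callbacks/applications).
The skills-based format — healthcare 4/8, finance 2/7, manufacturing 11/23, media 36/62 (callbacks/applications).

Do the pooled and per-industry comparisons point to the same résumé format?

Healthcare: Format B 20/35 = 57.1%, the skills-based format 4/8 = 50.0% → Format B
Finance: Format B 20/60 = 33.3%, the skills-based format 2/7 = 28.6% → Format B
Manufacturing: Format B 18/30 = 60.0%, the skills-based format 11/23 = 47.8% → Format B
Media: Format B 4/5 = 80.0%, the skills-based format 36/62 = 58.1% → Format B
Overall: Format B 62/130 = 47.7%, the skills-based format 53/100 = 53.0% → the skills-based format
Format B wins each industry group but the skills-based format wins overall — the comparison reverses. Format B's applications skew toward finance, which has a lower base rate.

No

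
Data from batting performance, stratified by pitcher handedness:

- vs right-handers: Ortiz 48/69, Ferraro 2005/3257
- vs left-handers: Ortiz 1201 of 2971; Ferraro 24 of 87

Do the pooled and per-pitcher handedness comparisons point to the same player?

Vs right-handers: Ortiz 48/69 = 69.6%, Ferraro 2005/3257 = 61.6% → Ortiz
Vs left-handers: Ortiz 1201/2971 = 40.4%, Ferraro 24/87 = 27.6% → Ortiz
Overall: Ortiz 1249/3040 = 41.1%, Ferraro 2029/3344 = 60.7% → Ferraro
Ortiz wins each pitcher group but Ferraro wins overall — the comparison reverses. Ortiz's at-bats skew toward vs left-handers, which has a lower base rate.

No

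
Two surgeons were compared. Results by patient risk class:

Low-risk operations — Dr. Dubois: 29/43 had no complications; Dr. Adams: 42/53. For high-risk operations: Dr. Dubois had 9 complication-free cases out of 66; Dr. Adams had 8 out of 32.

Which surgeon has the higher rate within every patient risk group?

Low-risk: Dr. Dubois 29/43 = 67.4%, Dr. Adams 42/53 = 79.2% → Dr. Adams
High-risk: Dr. Dubois 9/66 = 13.6%, Dr. Adams 8/32 = 25.0% → Dr. Adams
Dr. Adams has the higher rate in both groups.

Dr. Adams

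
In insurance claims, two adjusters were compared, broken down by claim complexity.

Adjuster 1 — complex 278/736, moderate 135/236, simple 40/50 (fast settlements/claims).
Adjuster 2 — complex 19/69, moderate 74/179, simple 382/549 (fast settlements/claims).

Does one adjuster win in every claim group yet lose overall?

Complex: Adjuster 1 278/736 = 37.8%, Adjuster 2 19/69 = 27.5% → Adjuster 1
Moderate: Adjuster 1 135/236 = 57.2%, Adjuster 2 74/179 = 41.3% → Adjuster 1
Simple: Adjuster 1 40/50 = 80.0%, Adjuster 2 382/549 = 69.6% → Adjuster 1
Overall: Adjuster 1 453/1022 = 44.3%, Adjuster 2 475/797 = 59.6% → Adjuster 2
Adjuster 1 wins each claim group but Adjuster 2 wins overall — the comparison reverses. Adjuster 1's claims skew toward complex, which has a lower base rate.

Yes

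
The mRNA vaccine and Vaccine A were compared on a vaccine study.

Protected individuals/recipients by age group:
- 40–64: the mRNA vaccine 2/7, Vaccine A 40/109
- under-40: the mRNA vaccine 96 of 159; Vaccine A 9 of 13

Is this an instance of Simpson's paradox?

Yes

40–64: the mRNA vaccine 2/7 = 28.6%, Vaccine A 40/109 = 36.7% → Vaccine A
Under-40: the mRNA vaccine 96/159 = 60.4%, Vaccine A 9/13 = 69.2% → Vaccine A
Overall: the mRNA vaccine 98/166 = 59.0%, Vaccine A 49/122 = 40.2% → the mRNA vaccine
Vaccine A wins each age group but the mRNA vaccine wins overall — the comparison reverses. Vaccine A's recipients skew toward 40–64, which has a lower base rate.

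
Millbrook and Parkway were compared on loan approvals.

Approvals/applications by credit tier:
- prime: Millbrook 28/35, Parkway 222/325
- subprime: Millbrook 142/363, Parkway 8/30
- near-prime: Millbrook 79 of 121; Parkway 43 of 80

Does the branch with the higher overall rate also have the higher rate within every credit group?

No

Prime: Millbrook 28/35 = 80.0%, Parkway 222/325 = 68.3% → Millbrook
Subprime: Millbrook 142/363 = 39.1%, Parkway 8/30 = 26.7% → Millbrook
Near-prime: Millbrook 79/121 = 65.3%, Parkway 43/80 = 53.8% → Millbrook
Overall: Millbrook 249/519 = 48.0%, Parkway 273/435 = 62.8% → Parkway
Millbrook wins each credit group but Parkway wins overall — the comparison reverses. Millbrook's applications skew toward subprime, which has a lower base rate.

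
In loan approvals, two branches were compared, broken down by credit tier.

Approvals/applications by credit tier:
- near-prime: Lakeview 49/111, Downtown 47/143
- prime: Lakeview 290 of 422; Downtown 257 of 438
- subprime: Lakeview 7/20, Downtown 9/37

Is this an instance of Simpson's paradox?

No

Near-prime: Lakeview 49/111 = 44.1%, Downtown 47/143 = 32.9% → Lakeview
Prime: Lakeview 290/422 = 68.7%, Downtown 257/438 = 58.7% → Lakeview
Subprime: Lakeview 7/20 = 35.0%, Downtown 9/37 = 24.3% → Lakeview
Overall: Lakeview 346/553 = 62.6%, Downtown 313/618 = 50.6% → Lakeview
Lakeview wins overall and in every credit group — no reversal.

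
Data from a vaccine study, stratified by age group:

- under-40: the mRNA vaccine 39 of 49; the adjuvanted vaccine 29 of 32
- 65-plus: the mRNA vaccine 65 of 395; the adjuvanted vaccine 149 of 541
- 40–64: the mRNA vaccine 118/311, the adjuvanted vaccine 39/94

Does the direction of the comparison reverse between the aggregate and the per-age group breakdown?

Under-40: the mRNA vaccine 39/49 = 79.6%, the adjuvanted vaccine 29/32 = 90.6% → the adjuvanted vaccine
65-plus: the mRNA vaccine 65/395 = 16.5%, the adjuvanted vaccine 149/541 = 27.5% → the adjuvanted vaccine
40–64: the mRNA vaccine 118/311 = 37.9%, the adjuvanted vaccine 39/94 = 41.5% → the adjuvanted vaccine
Overall: the mRNA vaccine 222/755 = 29.4%, the adjuvanted vaccine 217/667 = 32.5% → the adjuvanted vaccine
The adjuvanted vaccine wins overall and in every age group — no reversal.

No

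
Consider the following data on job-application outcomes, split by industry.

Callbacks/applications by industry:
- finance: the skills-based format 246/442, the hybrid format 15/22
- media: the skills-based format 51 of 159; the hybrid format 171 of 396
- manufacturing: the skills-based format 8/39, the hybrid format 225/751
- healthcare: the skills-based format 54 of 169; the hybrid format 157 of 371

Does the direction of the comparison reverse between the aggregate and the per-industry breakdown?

Yes

Finance: the skills-based format 246/442 = 55.7%, the hybrid format 15/22 = 68.2% → the hybrid format
Media: the skills-based format 51/159 = 32.1%, the hybrid format 171/396 = 43.2% → the hybrid format
Manufacturing: the skills-based format 8/39 = 20.5%, the hybrid format 225/751 = 30.0% → the hybrid format
Healthcare: the skills-based format 54/169 = 32.0%, the hybrid format 157/371 = 42.3% → the hybrid format
Overall: the skills-based format 359/809 = 44.4%, the hybrid format 568/1540 = 36.9% → the skills-based format
The hybrid format wins each industry group but the skills-based format wins overall — the comparison reverses. The hybrid format's applications skew toward manufacturing, which has a lower base rate.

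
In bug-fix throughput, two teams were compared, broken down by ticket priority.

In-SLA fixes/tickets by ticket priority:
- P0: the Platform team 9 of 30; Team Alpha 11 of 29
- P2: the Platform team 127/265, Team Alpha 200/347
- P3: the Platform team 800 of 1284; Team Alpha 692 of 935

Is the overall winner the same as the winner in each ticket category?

P0: the Platform team 9/30 = 30.0%, Team Alpha 11/29 = 37.9% → Team Alpha
P2: the Platform team 127/265 = 47.9%, Team Alpha 200/347 = 57.6% → Team Alpha
P3: the Platform team 800/1284 = 62.3%, Team Alpha 692/935 = 74.0% → Team Alpha
Overall: the Platform team 936/1579 = 59.3%, Team Alpha 903/1311 = 68.9% → Team Alpha
Team Alpha wins overall and in every ticket group — no reversal.

Yes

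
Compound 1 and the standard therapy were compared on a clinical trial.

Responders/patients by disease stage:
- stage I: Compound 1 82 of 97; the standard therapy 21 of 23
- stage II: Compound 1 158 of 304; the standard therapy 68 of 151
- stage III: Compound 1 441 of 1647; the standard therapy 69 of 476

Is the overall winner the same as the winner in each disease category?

Stage I: Compound 1 82/97 = 84.5%, the standard therapy 21/23 = 91.3% → the standard therapy
Stage II: Compound 1 158/304 = 52.0%, the standard therapy 68/151 = 45.0% → Compound 1
Stage III: Compound 1 441/1647 = 26.8%, the standard therapy 69/476 = 14.5% → Compound 1
Overall: Compound 1 681/2048 = 33.3%, the standard therapy 158/650 = 24.3% → Compound 1
Neither sweeps: Compound 1 wins 2 of 3 groups, the standard therapy wins 1. Compound 1 wins overall but not every group — no Simpson reversal.

No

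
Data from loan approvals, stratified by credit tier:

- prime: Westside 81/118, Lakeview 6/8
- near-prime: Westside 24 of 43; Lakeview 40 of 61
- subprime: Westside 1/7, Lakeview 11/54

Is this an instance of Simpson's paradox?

Yes

Prime: Westside 81/118 = 68.6%, Lakeview 6/8 = 75.0% → Lakeview
Near-prime: Westside 24/43 = 55.8%, Lakeview 40/61 = 65.6% → Lakeview
Subprime: Westside 1/7 = 14.3%, Lakeview 11/54 = 20.4% → Lakeview
Overall: Westside 106/168 = 63.1%, Lakeview 57/123 = 46.3% → Westside
Lakeview wins each credit group but Westside wins overall — the comparison reverses. Lakeview's applications skew toward subprime, which has a lower base rate.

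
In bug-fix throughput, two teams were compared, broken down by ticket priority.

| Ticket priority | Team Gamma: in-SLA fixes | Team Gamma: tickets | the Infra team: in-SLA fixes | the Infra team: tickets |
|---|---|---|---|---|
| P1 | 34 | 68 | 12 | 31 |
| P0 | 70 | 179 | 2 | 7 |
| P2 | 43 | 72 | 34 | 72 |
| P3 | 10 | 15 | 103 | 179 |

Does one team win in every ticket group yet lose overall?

P1: Team Gamma 34/68 = 50.0%, the Infra team 12/31 = 38.7% → Team Gamma
P0: Team Gamma 70/179 = 39.1%, the Infra team 2/7 = 28.6% → Team Gamma
P2: Team Gamma 43/72 = 59.7%, the Infra team 34/72 = 47.2% → Team Gamma
P3: Team Gamma 10/15 = 66.7%, the Infra team 103/179 = 57.5% → Team Gamma
Overall: Team Gamma 157/334 = 47.0%, the Infra team 151/289 = 52.2% → the Infra team
Team Gamma wins each ticket group but the Infra team wins overall — the comparison reverses. Team Gamma's tickets skew toward P0, which has a lower base rate.

Yes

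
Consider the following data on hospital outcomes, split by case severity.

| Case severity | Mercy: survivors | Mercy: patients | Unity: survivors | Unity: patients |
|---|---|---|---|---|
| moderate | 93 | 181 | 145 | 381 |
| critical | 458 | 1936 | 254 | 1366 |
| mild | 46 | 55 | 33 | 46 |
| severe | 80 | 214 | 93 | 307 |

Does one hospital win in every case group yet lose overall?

Moderate: Mercy 93/181 = 51.4%, Unity 145/381 = 38.1% → Mercy
Critical: Mercy 458/1936 = 23.7%, Unity 254/1366 = 18.6% → Mercy
Mild: Mercy 46/55 = 83.6%, Unity 33/46 = 71.7% → Mercy
Severe: Mercy 80/214 = 37.4%, Unity 93/307 = 30.3% → Mercy
Overall: Mercy 677/2386 = 28.4%, Unity 525/2100 = 25.0% → Mercy
Mercy wins overall and in every case group — no reversal.

No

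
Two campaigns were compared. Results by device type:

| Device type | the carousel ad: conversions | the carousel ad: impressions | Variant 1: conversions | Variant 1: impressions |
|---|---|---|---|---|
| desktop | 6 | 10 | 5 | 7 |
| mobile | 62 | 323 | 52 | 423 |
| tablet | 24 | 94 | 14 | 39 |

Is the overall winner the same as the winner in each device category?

Desktop: the carousel ad 6/10 = 60.0%, Variant 1 5/7 = 71.4% → Variant 1
Mobile: the carousel ad 62/323 = 19.2%, Variant 1 52/423 = 12.3% → the carousel ad
Tablet: the carousel ad 24/94 = 25.5%, Variant 1 14/39 = 35.9% → Variant 1
Overall: the carousel ad 92/427 = 21.5%, Variant 1 71/469 = 15.1% → the carousel ad
Neither sweeps: the carousel ad wins 1 of 3 groups, Variant 1 wins 2. The carousel ad wins overall but not every group — no Simpson reversal.

No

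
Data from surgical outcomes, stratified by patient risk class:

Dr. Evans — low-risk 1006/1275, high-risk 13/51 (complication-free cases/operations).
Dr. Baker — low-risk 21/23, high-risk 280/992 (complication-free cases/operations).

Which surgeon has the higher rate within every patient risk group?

Dr. Baker

Low-risk: Dr. Evans 1006/1275 = 78.9%, Dr. Baker 21/23 = 91.3% → Dr. Baker
High-risk: Dr. Evans 13/51 = 25.5%, Dr. Baker 280/992 = 28.2% → Dr. Baker
Dr. Baker has the higher rate in both groups.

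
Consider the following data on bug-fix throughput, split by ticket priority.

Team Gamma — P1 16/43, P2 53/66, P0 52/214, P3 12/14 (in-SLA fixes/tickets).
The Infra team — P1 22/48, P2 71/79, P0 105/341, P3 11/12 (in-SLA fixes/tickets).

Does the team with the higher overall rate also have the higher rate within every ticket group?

Yes

P1: Team Gamma 16/43 = 37.2%, the Infra team 22/48 = 45.8% → the Infra team
P2: Team Gamma 53/66 = 80.3%, the Infra team 71/79 = 89.9% → the Infra team
P0: Team Gamma 52/214 = 24.3%, the Infra team 105/341 = 30.8% → the Infra team
P3: Team Gamma 12/14 = 85.7%, the Infra team 11/12 = 91.7% → the Infra team
Overall: Team Gamma 133/337 = 39.5%, the Infra team 209/480 = 43.5% → the Infra team
The Infra team wins overall and in every ticket group — no reversal.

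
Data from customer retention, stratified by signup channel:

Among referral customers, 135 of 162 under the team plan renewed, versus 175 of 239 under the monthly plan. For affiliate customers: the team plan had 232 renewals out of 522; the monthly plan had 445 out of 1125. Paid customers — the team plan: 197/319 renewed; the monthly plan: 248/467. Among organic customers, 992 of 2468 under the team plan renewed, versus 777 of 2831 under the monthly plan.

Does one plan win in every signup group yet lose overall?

Referral: the team plan 135/162 = 83.3%, the monthly plan 175/239 = 73.2% → the team plan
Affiliate: the team plan 232/522 = 44.4%, the monthly plan 445/1125 = 39.6% → the team plan
Paid: the team plan 197/319 = 61.8%, the monthly plan 248/467 = 53.1% → the team plan
Organic: the team plan 992/2468 = 40.2%, the monthly plan 777/2831 = 27.4% → the team plan
Overall: the team plan 1556/3471 = 44.8%, the monthly plan 1645/4662 = 35.3% → the team plan
The team plan wins overall and in every signup group — no reversal.

No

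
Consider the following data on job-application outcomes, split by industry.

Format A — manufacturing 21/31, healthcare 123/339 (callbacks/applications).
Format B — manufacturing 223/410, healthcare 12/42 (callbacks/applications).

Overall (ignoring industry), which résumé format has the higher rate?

Format B

Manufacturing: Format A 21/31 = 67.7%, Format B 223/410 = 54.4% → Format A
Healthcare: Format A 123/339 = 36.3%, Format B 12/42 = 28.6% → Format A
Overall: Format A 144/370 = 38.9%, Format B 235/452 = 52.0% → Format B
(Format A wins every industry group but Format B wins overall — Format A's applications skew toward the low-rate healthcare group.)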